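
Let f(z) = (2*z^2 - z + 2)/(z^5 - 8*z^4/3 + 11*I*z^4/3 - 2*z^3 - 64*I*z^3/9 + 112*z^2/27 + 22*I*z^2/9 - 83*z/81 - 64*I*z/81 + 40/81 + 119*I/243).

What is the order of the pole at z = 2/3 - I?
Factor the denominator:
  z^5 - 8*z^4/3 + 11*I*z^4/3 - 2*z^3 - 64*I*z^3/9 + 112*z^2/27 + 22*I*z^2/9 - 83*z/81 - 64*I*z/81 + 40/81 + 119*I/243 = (z - 2/3 + I)^4*(z - I/3)

The numerator P(z) = 2*z^2 - z + 2 has P(2/3 - I) = 2/9 - 5*I/3 ≠ 0, so no factor of (z - 2/3 + I) cancels.
Near z = 2/3 - I we can therefore write f(z) = g(z)/(z - 2/3 + I)^4 with g analytic at 2/3 - I and g(2/3 - I) ≠ 0 (g is the numerator divided by the remaining denominator factors).

Hence z = 2/3 - I is a pole of order 4.

Final answer: 4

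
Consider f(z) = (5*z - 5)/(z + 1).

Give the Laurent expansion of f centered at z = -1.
Put w = z - (-1), i.e. z = w - 1. The denominator is w, so it suffices to rewrite the numerator in powers of w.

P(z) = 5*z - 5
P(w - 1) = -10 + 5*w

Dividing each term by w:
  f = -10/w + 5

Substituting back w = z + 1:
  f(z) = -10/(z + 1) + 5

The series is finite because the numerator is a polynomial; the negative powers form the principal part, and the coefficient of 1/(z + 1) gives Res(f, -1) = -10.

Final answer: -10/(z + 1) + 5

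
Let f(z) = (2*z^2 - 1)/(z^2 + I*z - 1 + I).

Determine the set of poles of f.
The singularities of f are the zeros of the denominator. Factoring,
  z^2 + I*z - 1 + I = (z + 1)*(z - 1 + I)
so the candidates are z = -1, z = 1 - I.

Check the numerator P(z) = 2*z^2 - 1 at each one:
  P(-1) = 1 ≠ 0, so z = -1 is a (simple) pole.
  P(1 - I) = -1 - 4*I ≠ 0, so z = 1 - I is a (simple) pole.

Poles of f: {-1, 1 - I}

Final answer: {-1, 1 - I}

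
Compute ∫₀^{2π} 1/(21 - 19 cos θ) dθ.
Call the integral J. The integrand is 2π-periodic and we integrate over a full period, so shifting θ does not change the value (θ → θ + π flips the sign of the trig term). Hence
  J = ∫₀^{2π} dθ/(21 + 19 cos θ).
Put z = e^{iθ}: then cos θ = (z + 1/z)/2, dθ = dz/(iz), and z runs once counterclockwise around |z| = 1:
  J = ∮_{|z|=1} 1/(21 + 19*(z + 1/z)/2) · dz/(iz) = (2/i) ∮_{|z|=1} dz/(19*z^2 + 42*z + 19).
The roots of 19*z^2 + 42*z + 19 are z = (-21 ± sqrt(21^2 - 19^2))/19, with sqrt(80) = 4*sqrt(5); their product is 1, so only z₊ = -21/19 + 4*sqrt(5)/19 lies inside the unit circle (z₋ = -21/19 - 4*sqrt(5)/19 lies outside).
z₊ is a simple zero of q(z) = 19*z^2 + 42*z + 19, so Res(1/q, z₊) = 1/q'(z₊) with q'(z) = 38*z + 42; and q'(z₊) = 19*(z₊ - z₋) = 8*sqrt(5).
Therefore J = (2/i) · 2πi · 1/(8*sqrt(5)) = 2*pi/(4*sqrt(5)) = sqrt(5)*pi/10

Final answer: sqrt(5)*pi/10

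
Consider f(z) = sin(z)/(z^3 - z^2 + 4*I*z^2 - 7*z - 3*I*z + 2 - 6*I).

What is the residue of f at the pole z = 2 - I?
(2/15 - I/15)*sin(2 - I)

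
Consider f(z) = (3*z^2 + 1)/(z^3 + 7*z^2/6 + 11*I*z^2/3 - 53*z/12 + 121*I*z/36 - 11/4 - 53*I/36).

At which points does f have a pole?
The singularities of f are the zeros of the denominator. Factoring,
  z^3 + 7*z^2/6 + 11*I*z^2/3 - 53*z/12 + 121*I*z/36 - 11/4 - 53*I/36 = (z + 2/3 + 3*I/2)*(z - 1/2 + 3*I/2)*(z + 1 + 2*I/3)
so the candidates are z = -2/3 - 3*I/2, z = 1/2 - 3*I/2, z = -1 - 2*I/3.

Check the numerator P(z) = 3*z^2 + 1 at each one:
  P(-2/3 - 3*I/2) = -53/12 + 6*I ≠ 0, so z = -2/3 - 3*I/2 is a (simple) pole.
  P(1/2 - 3*I/2) = -5 - 9*I/2 ≠ 0, so z = 1/2 - 3*I/2 is a (simple) pole.
  P(-1 - 2*I/3) = 8/3 + 4*I ≠ 0, so z = -1 - 2*I/3 is a (simple) pole.

Poles of f: {-1 - 2*I/3, -2/3 - 3*I/2, 1/2 - 3*I/2}

Final answer: {-1 - 2*I/3, -2/3 - 3*I/2, 1/2 - 3*I/2}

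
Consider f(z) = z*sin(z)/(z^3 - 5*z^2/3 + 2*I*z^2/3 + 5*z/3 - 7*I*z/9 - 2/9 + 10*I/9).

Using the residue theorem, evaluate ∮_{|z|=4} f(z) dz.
By the residue theorem, ∮_C f(z) dz = 2πi · (sum of the residues of f at the poles inside |z| = 4).

The denominator factors as (z - 1 + I)*(z - 2/3 - I)*(z + 2*I/3), so the singularities of f are simple poles at z = 1 - I, z = 2/3 + I, z = -2*I/3.
  |1 - I|² = 2 < 16 = 4², so this pole is inside the contour.
  |2/3 + I|² = 13/9 < 16 = 4², so this pole is inside the contour.
  |-2*I/3|² = 4/9 < 16 = 4², so this pole is inside the contour.

With P(z) = z*sin(z) and Q(z) = z^3 - 5*z^2/3 + 2*I*z^2/3 + 5*z/3 - 7*I*z/9 - 2/9 + 10*I/9, each pole is simple, so Res(f, z₀) = P(z₀)/Q'(z₀) with Q'(z) = 3*z^2 - 10*z/3 + 4*I*z/3 + 5/3 - 7*I/9.
  Res(f, 1 - I) = P(1 - I)/Q'(1 - I) = ((1 - I)*sin(1 - I))/(-1/3 - 19*I/9) = (72/185 + 99*I/185)*sin(1 - I)
  Res(f, 2/3 + I) = P(2/3 + I)/Q'(2/3 + I) = ((2/3 + I)*sin(2/3 + I))/(-32/9 + 7*I/9) = (-129/1073 - 330*I/1073)*sin(2/3 + I)
  Res(f, -2*I/3) = P(-2*I/3)/Q'(-2*I/3) = (-2*sinh(2/3)/3)/(11/9 + 13*I/9) = (-33/145 + 39*I/145)*sinh(2/3)

Sum of residues inside C: (-129/1073 - 330*I/1073)*sin(2/3 + I) + (-33/145 + 39*I/145)*sinh(2/3) + (72/185 + 99*I/185)*sin(1 - I)
∮_C f(z) dz = 2πi · ((-129/1073 - 330*I/1073)*sin(2/3 + I) + (-33/145 + 39*I/145)*sinh(2/3) + (72/185 + 99*I/185)*sin(1 - I)) = pi*(-78/145 - 66*I/145)*sinh(2/3) + pi*(660/1073 - 258*I/1073)*sin(2/3 + I) + pi*(-198/185 + 144*I/185)*sin(1 - I)

Final answer: pi*(-78/145 - 66*I/145)*sinh(2/3) + pi*(660/1073 - 258*I/1073)*sin(2/3 + I) + pi*(-198/185 + 144*I/185)*sin(1 - I)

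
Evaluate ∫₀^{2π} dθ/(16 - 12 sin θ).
Call the integral J. The integrand is 2π-periodic and we integrate over a full period, so shifting θ does not change the value (θ → θ + π/2 turns sin θ into cos θ; θ → θ + π flips the sign of the trig term). Hence
  J = ∫₀^{2π} dθ/(16 + 12 cos θ).
Put z = e^{iθ}: then cos θ = (z + 1/z)/2, dθ = dz/(iz), and z runs once counterclockwise around |z| = 1:
  J = ∮_{|z|=1} 1/(16 + 12*(z + 1/z)/2) · dz/(iz) = (2/i) ∮_{|z|=1} dz/(12*z^2 + 32*z + 12).
The roots of 12*z^2 + 32*z + 12 are z = (-16 ± sqrt(16^2 - 12^2))/12, with sqrt(112) = 4*sqrt(7); their product is 1, so only z₊ = -4/3 + sqrt(7)/3 lies inside the unit circle (z₋ = -4/3 - sqrt(7)/3 lies outside).
z₊ is a simple zero of q(z) = 12*z^2 + 32*z + 12, so Res(1/q, z₊) = 1/q'(z₊) with q'(z) = 24*z + 32; and q'(z₊) = 12*(z₊ - z₋) = 8*sqrt(7).
Therefore J = (2/i) · 2πi · 1/(8*sqrt(7)) = 2*pi/(4*sqrt(7)) = sqrt(7)*pi/14

Final answer: sqrt(7)*pi/14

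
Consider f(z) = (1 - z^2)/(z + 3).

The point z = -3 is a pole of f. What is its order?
Factor the denominator:
  z + 3 = (z + 3)

The numerator P(z) = 1 - z^2 has P(-3) = -8 ≠ 0, so no factor of (z + 3) cancels.
Near z = -3 we can therefore write f(z) = g(z)/(z + 3) with g analytic at -3 and g(-3) ≠ 0 (g is just the numerator).

Hence z = -3 is a pole of order 1.

Final answer: 1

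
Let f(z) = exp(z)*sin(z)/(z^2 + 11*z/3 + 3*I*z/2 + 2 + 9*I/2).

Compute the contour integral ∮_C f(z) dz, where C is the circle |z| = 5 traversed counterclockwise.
By the residue theorem, ∮_C f(z) dz = 2πi · (sum of the residues of f at the poles inside |z| = 5).

The denominator factors as (z + 3)*(z + 2/3 + 3*I/2), so the singularities of f are simple poles at z = -3, z = -2/3 - 3*I/2.
  |-3|² = 9 < 25 = 5², so this pole is inside the contour.
  |-2/3 - 3*I/2|² = 97/36 < 25 = 5², so this pole is inside the contour.

With P(z) = exp(z)*sin(z) and Q(z) = z^2 + 11*z/3 + 3*I*z/2 + 2 + 9*I/2, each pole is simple, so Res(f, z₀) = P(z₀)/Q'(z₀) with Q'(z) = 2*z + 11/3 + 3*I/2.
  Res(f, -3) = P(-3)/Q'(-3) = (-exp(-3)*sin(3))/(-7/3 + 3*I/2) = (84/277 + 54*I/277)*exp(-3)*sin(3)
  Res(f, -2/3 - 3*I/2) = P(-2/3 - 3*I/2)/Q'(-2/3 - 3*I/2) = (-exp(-2/3 - 3*I/2)*sin(2/3 + 3*I/2))/(7/3 - 3*I/2) = (-84/277 - 54*I/277)*exp(-2/3 - 3*I/2)*sin(2/3 + 3*I/2)

Sum of residues inside C: (84/277 + 54*I/277)*exp(-3)*sin(3) + (-84/277 - 54*I/277)*exp(-2/3 - 3*I/2)*sin(2/3 + 3*I/2)
∮_C f(z) dz = 2πi · ((84/277 + 54*I/277)*exp(-3)*sin(3) + (-84/277 - 54*I/277)*exp(-2/3 - 3*I/2)*sin(2/3 + 3*I/2)) = pi*(108/277 - 168*I/277)*exp(-2/3 - 3*I/2)*sin(2/3 + 3*I/2) + pi*(-108/277 + 168*I/277)*exp(-3)*sin(3)

Final answer: pi*(108/277 - 168*I/277)*exp(-2/3 - 3*I/2)*sin(2/3 + 3*I/2) + pi*(-108/277 + 168*I/277)*exp(-3)*sin(3)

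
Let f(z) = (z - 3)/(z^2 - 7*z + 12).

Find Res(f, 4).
Write f(z) = P(z)/Q(z) with P(z) = z - 3 and Q(z) = z^2 - 7*z + 12.
The denominator factors as Q(z) = (z - 3)*(z - 4), so z = 4 is a simple zero of Q and P is analytic there; z = 4 is therefore a simple pole and
  Res(f, z₀) = P(z₀)/Q'(z₀).

Q'(z) = 2*z - 7, so Q'(4) = 1.
P(4) = 1.

Res(f, 4) = (1)/(1) = 1

Final answer: 1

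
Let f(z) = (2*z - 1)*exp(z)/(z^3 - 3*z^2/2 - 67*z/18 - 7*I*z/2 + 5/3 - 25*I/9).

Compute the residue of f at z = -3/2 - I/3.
Write f(z) = P(z)/Q(z) with P(z) = (2*z - 1)*exp(z) and Q(z) = z^3 - 3*z^2/2 - 67*z/18 - 7*I*z/2 + 5/3 - 25*I/9.
The denominator factors as Q(z) = (z + 2*I/3)*(z + 3/2 + I/3)*(z - 3 - I), so z = -3/2 - I/3 is a simple zero of Q and P is analytic there; z = -3/2 - I/3 is therefore a simple pole and
  Res(f, z₀) = P(z₀)/Q'(z₀).

Q'(z) = 3*z^2 - 3*z - 67/18 - 7*I/2, so Q'(-3/2 - I/3) = 259/36 + I/2.
P(-3/2 - I/3) = (-4 - 2*I/3)*exp(-3/2 - I/3).

Res(f, -3/2 - I/3) = ((-4 - 2*I/3)*exp(-3/2 - I/3))/(259/36 + I/2) = (-37728/67405 - 3624*I/67405)*exp(-3/2 - I/3)

Final answer: (-37728/67405 - 3624*I/67405)*exp(-3/2 - I/3)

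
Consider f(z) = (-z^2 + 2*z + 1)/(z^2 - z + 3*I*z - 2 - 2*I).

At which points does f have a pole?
The singularities of f are the zeros of the denominator. Factoring,
  z^2 - z + 3*I*z - 2 - 2*I = (z + 2*I)*(z - 1 + I)
so the candidates are z = -2*I, z = 1 - I.

Check the numerator P(z) = -z^2 + 2*z + 1 at each one:
  P(-2*I) = 5 - 4*I ≠ 0, so z = -2*I is a (simple) pole.
  P(1 - I) = 3 ≠ 0, so z = 1 - I is a (simple) pole.

Poles of f: {-2*I, 1 - I}

Final answer: {-2*I, 1 - I}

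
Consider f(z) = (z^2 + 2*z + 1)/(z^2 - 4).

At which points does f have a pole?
The singularities of f are the zeros of the denominator. Factoring,
  z^2 - 4 = (z - 2)*(z + 2)
so the candidates are z = 2, z = -2.

Check the numerator P(z) = z^2 + 2*z + 1 at each one:
  P(2) = 9 ≠ 0, so z = 2 is a (simple) pole.
  P(-2) = 1 ≠ 0, so z = -2 is a (simple) pole.

Poles of f: {-2, 2}

Final answer: {-2, 2}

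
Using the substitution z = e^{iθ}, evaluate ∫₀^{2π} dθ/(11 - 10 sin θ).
Call the integral J. The integrand is 2π-periodic and we integrate over a full period, so shifting θ does not change the value (θ → θ + π/2 turns sin θ into cos θ; θ → θ + π flips the sign of the trig term). Hence
  J = ∫₀^{2π} dθ/(11 + 10 cos θ).
Put z = e^{iθ}: then cos θ = (z + 1/z)/2, dθ = dz/(iz), and z runs once counterclockwise around |z| = 1:
  J = ∮_{|z|=1} 1/(11 + 10*(z + 1/z)/2) · dz/(iz) = (2/i) ∮_{|z|=1} dz/(10*z^2 + 22*z + 10).
The roots of 10*z^2 + 22*z + 10 are z = (-11 ± sqrt(11^2 - 10^2))/10, with sqrt(21) = sqrt(21); their product is 1, so only z₊ = -11/10 + sqrt(21)/10 lies inside the unit circle (z₋ = -11/10 - sqrt(21)/10 lies outside).
z₊ is a simple zero of q(z) = 10*z^2 + 22*z + 10, so Res(1/q, z₊) = 1/q'(z₊) with q'(z) = 20*z + 22; and q'(z₊) = 10*(z₊ - z₋) = 2*sqrt(21).
Therefore J = (2/i) · 2πi · 1/(2*sqrt(21)) = 2*pi/(sqrt(21)) = 2*sqrt(21)*pi/21

Final answer: 2*sqrt(21)*pi/21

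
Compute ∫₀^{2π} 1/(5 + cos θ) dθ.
Let J = ∫₀^{2π} dθ/(5 + cos θ).
Put z = e^{iθ}: then cos θ = (z + 1/z)/2, dθ = dz/(iz), and z runs once counterclockwise around |z| = 1:
  J = ∮_{|z|=1} 1/(5 + (z + 1/z)/2) · dz/(iz) = (2/i) ∮_{|z|=1} dz/(z^2 + 10*z + 1).
The roots of z^2 + 10*z + 1 are z = (-5 ± sqrt(5^2 - 1^2)), with sqrt(24) = 2*sqrt(6); their product is 1, so only z₊ = -5 + 2*sqrt(6) lies inside the unit circle (z₋ = -5 - 2*sqrt(6) lies outside).
z₊ is a simple zero of q(z) = z^2 + 10*z + 1, so Res(1/q, z₊) = 1/q'(z₊) with q'(z) = 2*z + 10; and q'(z₊) = (z₊ - z₋) = 4*sqrt(6).
Therefore J = (2/i) · 2πi · 1/(4*sqrt(6)) = 2*pi/(2*sqrt(6)) = sqrt(6)*pi/6

Final answer: sqrt(6)*pi/6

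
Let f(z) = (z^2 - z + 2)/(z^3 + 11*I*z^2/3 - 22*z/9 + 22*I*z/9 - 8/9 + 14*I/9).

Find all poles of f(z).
The singularities of f are the zeros of the denominator. Factoring,
  z^3 + 11*I*z^2/3 - 22*z/9 + 22*I*z/9 - 8/9 + 14*I/9 = (z + 1/3 - I/3)*(z - 1 + 3*I)*(z + 2/3 + I)
so the candidates are z = -1/3 + I/3, z = 1 - 3*I, z = -2/3 - I.

Check the numerator P(z) = z^2 - z + 2 at each one:
  P(-1/3 + I/3) = 7/3 - 5*I/9 ≠ 0, so z = -1/3 + I/3 is a (simple) pole.
  P(1 - 3*I) = -7 - 3*I ≠ 0, so z = 1 - 3*I is a (simple) pole.
  P(-2/3 - I) = 19/9 + 7*I/3 ≠ 0, so z = -2/3 - I is a (simple) pole.

Poles of f: {-2/3 - I, -1/3 + I/3, 1 - 3*I}

Final answer: {-2/3 - I, -1/3 + I/3, 1 - 3*I}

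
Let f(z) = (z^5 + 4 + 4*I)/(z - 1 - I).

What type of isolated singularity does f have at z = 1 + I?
The numerator vanishes at z = 1 + I ((1 + I)^5 = -4 - 4*I), so it is divisible by z - 1 - I:
  z^5 + 4 + 4*I = (z - 1 - I)*(z^4 + z^3 + I*z^3 + 2*I*z^2 - 2*z + 2*I*z - 4)
Hence for z ≠ 1 + I, f(z) = z^4 + z^3 + I*z^3 + 2*I*z^2 - 2*z + 2*I*z - 4, a polynomial, and lim_{z→1 + I} f(z) = -20 is finite.
So the singularity is removable.

Final answer: removable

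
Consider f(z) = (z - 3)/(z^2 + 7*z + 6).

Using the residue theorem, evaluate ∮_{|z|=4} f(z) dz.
By the residue theorem, ∮_C f(z) dz = 2πi · (sum of the residues of f at the poles inside |z| = 4).

The denominator factors as (z + 1)*(z + 6), so the singularities of f are simple poles at z = -1, z = -6.
  |-1|² = 1 < 16 = 4², so this pole is inside the contour.
  |-6|² = 36 > 16 = 4², so this pole is outside the contour.

With P(z) = z - 3 and Q(z) = z^2 + 7*z + 6, each pole is simple, so Res(f, z₀) = P(z₀)/Q'(z₀) with Q'(z) = 2*z + 7.
  Res(f, -1) = P(-1)/Q'(-1) = (-4)/(5) = -4/5

∮_C f(z) dz = 2πi · (-4/5) = -8*I*pi/5

Final answer: -8*I*pi/5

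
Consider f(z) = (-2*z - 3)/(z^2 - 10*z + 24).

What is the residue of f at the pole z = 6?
-15/2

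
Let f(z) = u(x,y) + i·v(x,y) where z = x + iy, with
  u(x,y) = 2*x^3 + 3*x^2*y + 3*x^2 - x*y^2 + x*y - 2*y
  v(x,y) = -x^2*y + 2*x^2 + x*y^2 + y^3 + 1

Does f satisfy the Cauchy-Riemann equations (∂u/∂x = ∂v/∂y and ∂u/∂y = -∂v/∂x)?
∂u/∂x = 6*x^2 + 6*x*y + 6*x - y^2 + y
∂v/∂y = -x^2 + 2*x*y + 3*y^2
∂u/∂y = 3*x^2 - 2*x*y + x - 2
∂v/∂x = -2*x*y + 4*x + y^2
∂u/∂x ≠ ∂v/∂y and ∂u/∂y ≠ -∂v/∂x; the Cauchy-Riemann equations are not satisfied, so f is not analytic.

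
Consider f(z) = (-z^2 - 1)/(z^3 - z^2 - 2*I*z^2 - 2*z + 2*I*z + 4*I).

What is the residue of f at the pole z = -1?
-2/15 + 4*I/15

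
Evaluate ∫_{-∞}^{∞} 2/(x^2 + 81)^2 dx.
Let f(z) = 2/(z^2 + 81)^2. The denominator has no real zeros and deg Q - deg P = 4 ≥ 2, so the integral of f over the upper semicircle |z| = R tends to 0 as R → ∞. Closing the contour in the upper half-plane,
  ∫_{-∞}^{∞} f(x) dx = 2πi · Σ Res(f, z_k)  over the poles with Im z_k > 0.

Zeros of the denominator: z^2 + 81 = 0 gives z = ±9*I.
Upper half-plane: z = 9*I (a pole of order 2).

Write f(z) = g(z)/(z - 9*I)^2 with g(z) = 2/(z + 9*I)^2. For a double pole, Res(f, z₀) = g'(z₀):
  g'(z) = -4/(z + 9*I)^3
  Res(f, 9*I) = g'(9*I) = -I/1458

∫_{-∞}^{∞} f(x) dx = 2πi · (-I/1458) = pi/729

Final answer: pi/729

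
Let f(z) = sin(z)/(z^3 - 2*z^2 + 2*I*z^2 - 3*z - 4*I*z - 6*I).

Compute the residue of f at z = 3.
Write f(z) = P(z)/Q(z) with P(z) = sin(z) and Q(z) = z^3 - 2*z^2 + 2*I*z^2 - 3*z - 4*I*z - 6*I.
The denominator factors as Q(z) = (z + 2*I)*(z + 1)*(z - 3), so z = 3 is a simple zero of Q and P is analytic there; z = 3 is therefore a simple pole and
  Res(f, z₀) = P(z₀)/Q'(z₀).

Q'(z) = 3*z^2 - 4*z + 4*I*z - 3 - 4*I, so Q'(3) = 12 + 8*I.
P(3) = sin(3).

Res(f, 3) = (sin(3))/(12 + 8*I) = (3/52 - I/26)*sin(3)

Final answer: (3/52 - I/26)*sin(3)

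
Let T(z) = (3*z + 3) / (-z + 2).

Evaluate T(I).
Substitute z = I:
  numerator:   3*(I) + 3 = 3 + 3*I
  denominator: -(I) + 2 = 2 - I
T(I) = (3 + 3*I)/(2 - I); multiplying numerator and denominator by the conjugate 2 + I gives (3 + 9*I)/5 = 3/5 + 9*I/5

Final answer: 3/5 + 9*I/5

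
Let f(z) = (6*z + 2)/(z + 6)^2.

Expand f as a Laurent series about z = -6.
Put w = z - (-6), i.e. z = w - 6. The denominator is w^2, so it suffices to rewrite the numerator in powers of w.

P(z) = 6*z + 2
P(w - 6) = -34 + 6*w

Dividing each term by w^2:
  f = -34/w^2 + 6/w

Substituting back w = z + 6:
  f(z) = -34/(z + 6)^2 + 6/(z + 6)

The series is finite because the numerator is a polynomial; the negative powers form the principal part, and the coefficient of 1/(z + 6) gives Res(f, -6) = 6.

Final answer: -34/(z + 6)^2 + 6/(z + 6)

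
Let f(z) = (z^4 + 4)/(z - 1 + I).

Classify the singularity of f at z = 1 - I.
removable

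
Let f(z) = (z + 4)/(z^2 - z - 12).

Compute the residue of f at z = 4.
Write f(z) = P(z)/Q(z) with P(z) = z + 4 and Q(z) = z^2 - z - 12.
The denominator factors as Q(z) = (z - 4)*(z + 3), so z = 4 is a simple zero of Q and P is analytic there; z = 4 is therefore a simple pole and
  Res(f, z₀) = P(z₀)/Q'(z₀).

Q'(z) = 2*z - 1, so Q'(4) = 7.
P(4) = 8.

Res(f, 4) = (8)/(7) = 8/7

Final answer: 8/7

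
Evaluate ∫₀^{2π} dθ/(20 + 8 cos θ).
Let J = ∫₀^{2π} dθ/(20 + 8 cos θ).
Put z = e^{iθ}: then cos θ = (z + 1/z)/2, dθ = dz/(iz), and z runs once counterclockwise around |z| = 1:
  J = ∮_{|z|=1} 1/(20 + 8*(z + 1/z)/2) · dz/(iz) = (2/i) ∮_{|z|=1} dz/(8*z^2 + 40*z + 8).
The roots of 8*z^2 + 40*z + 8 are z = (-20 ± sqrt(20^2 - 8^2))/8, with sqrt(336) = 4*sqrt(21); their product is 1, so only z₊ = -5/2 + sqrt(21)/2 lies inside the unit circle (z₋ = -5/2 - sqrt(21)/2 lies outside).
z₊ is a simple zero of q(z) = 8*z^2 + 40*z + 8, so Res(1/q, z₊) = 1/q'(z₊) with q'(z) = 16*z + 40; and q'(z₊) = 8*(z₊ - z₋) = 8*sqrt(21).
Therefore J = (2/i) · 2πi · 1/(8*sqrt(21)) = 2*pi/(4*sqrt(21)) = sqrt(21)*pi/42

Final answer: sqrt(21)*pi/42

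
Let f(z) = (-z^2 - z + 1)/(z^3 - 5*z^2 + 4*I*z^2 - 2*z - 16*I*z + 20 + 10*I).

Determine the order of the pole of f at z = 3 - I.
2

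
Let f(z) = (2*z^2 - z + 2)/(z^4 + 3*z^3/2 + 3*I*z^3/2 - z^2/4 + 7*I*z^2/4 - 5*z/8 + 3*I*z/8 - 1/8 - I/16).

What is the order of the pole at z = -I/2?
2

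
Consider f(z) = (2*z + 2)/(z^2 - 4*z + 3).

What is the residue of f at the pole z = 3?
Write f(z) = P(z)/Q(z) with P(z) = 2*z + 2 and Q(z) = z^2 - 4*z + 3.
The denominator factors as Q(z) = (z - 3)*(z - 1), so z = 3 is a simple zero of Q and P is analytic there; z = 3 is therefore a simple pole and
  Res(f, z₀) = P(z₀)/Q'(z₀).

Q'(z) = 2*z - 4, so Q'(3) = 2.
P(3) = 8.

Res(f, 3) = (8)/(2) = 4

Final answer: 4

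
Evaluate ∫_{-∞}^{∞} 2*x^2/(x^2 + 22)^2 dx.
sqrt(22)*pi/22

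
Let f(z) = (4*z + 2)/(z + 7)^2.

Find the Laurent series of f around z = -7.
-26/(z + 7)^2 + 4/(z + 7)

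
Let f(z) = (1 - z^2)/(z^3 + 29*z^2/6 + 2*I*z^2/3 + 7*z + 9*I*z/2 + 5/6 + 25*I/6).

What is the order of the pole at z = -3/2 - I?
Factor the denominator:
  z^3 + 29*z^2/6 + 2*I*z^2/3 + 7*z + 9*I*z/2 + 5/6 + 25*I/6 = (z + 3/2 + I)*(z + 3 - I)*(z + 1/3 + 2*I/3)

The numerator P(z) = 1 - z^2 has P(-3/2 - I) = -1/4 - 3*I ≠ 0, so no factor of (z + 3/2 + I) cancels.
Near z = -3/2 - I we can therefore write f(z) = g(z)/(z + 3/2 + I) with g analytic at -3/2 - I and g(-3/2 - I) ≠ 0 (g is the numerator divided by the remaining denominator factors).

Hence z = -3/2 - I is a pole of order 1.

Final answer: 1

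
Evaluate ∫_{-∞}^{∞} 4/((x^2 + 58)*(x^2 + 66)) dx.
Let f(z) = 4/((z^2 + 58)*(z^2 + 66)). The denominator has no real zeros and deg Q - deg P = 4 ≥ 2, so the integral of f over the upper semicircle |z| = R tends to 0 as R → ∞. Closing the contour in the upper half-plane,
  ∫_{-∞}^{∞} f(x) dx = 2πi · Σ Res(f, z_k)  over the poles with Im z_k > 0.

Zeros of the denominator: z^2 + 58 = 0 gives z = ±sqrt(58)*I; z^2 + 66 = 0 gives z = ±sqrt(66)*I.
Upper half-plane: z = sqrt(58)*I, z = sqrt(66)*I (simple).

Each pole is a simple zero of Q(z) = z^4 + 124*z^2 + 3828, so Res(f, z₀) = P(z₀)/Q'(z₀) with P(z) = 4, Q'(z) = 4*z^3 + 248*z:
  Res(f, sqrt(58)*I) = (4)/(16*sqrt(58)*I) = -sqrt(58)*I/232
  Res(f, sqrt(66)*I) = (4)/(-16*sqrt(66)*I) = sqrt(66)*I/264

Sum of residues: I*(-sqrt(58)/232 + sqrt(66)/264)
∫_{-∞}^{∞} f(x) dx = 2πi · (I*(-sqrt(58)/232 + sqrt(66)/264)) = pi*(-29*sqrt(66) + 33*sqrt(58))/3828

Final answer: pi*(-29*sqrt(66) + 33*sqrt(58))/3828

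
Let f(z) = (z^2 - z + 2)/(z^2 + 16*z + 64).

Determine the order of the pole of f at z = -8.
Factor the denominator:
  z^2 + 16*z + 64 = (z + 8)^2

The numerator P(z) = z^2 - z + 2 has P(-8) = 74 ≠ 0, so no factor of (z + 8) cancels.
Near z = -8 we can therefore write f(z) = g(z)/(z + 8)^2 with g analytic at -8 and g(-8) ≠ 0 (g is just the numerator).

Hence z = -8 is a pole of order 2.

Final answer: 2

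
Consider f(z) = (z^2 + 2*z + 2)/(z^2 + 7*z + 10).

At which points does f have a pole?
The singularities of f are the zeros of the denominator. Factoring,
  z^2 + 7*z + 10 = (z + 2)*(z + 5)
so the candidates are z = -2, z = -5.

Check the numerator P(z) = z^2 + 2*z + 2 at each one:
  P(-2) = 2 ≠ 0, so z = -2 is a (simple) pole.
  P(-5) = 17 ≠ 0, so z = -5 is a (simple) pole.

Poles of f: {-5, -2}

Final answer: {-5, -2}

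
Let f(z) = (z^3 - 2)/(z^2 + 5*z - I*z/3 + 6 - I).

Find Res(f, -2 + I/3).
Write f(z) = P(z)/Q(z) with P(z) = z^3 - 2 and Q(z) = z^2 + 5*z - I*z/3 + 6 - I.
The denominator factors as Q(z) = (z + 3)*(z + 2 - I/3), so z = -2 + I/3 is a simple zero of Q and P is analytic there; z = -2 + I/3 is therefore a simple pole and
  Res(f, z₀) = P(z₀)/Q'(z₀).

Q'(z) = 2*z + 5 - I/3, so Q'(-2 + I/3) = 1 + I/3.
P(-2 + I/3) = -28/3 + 107*I/27.

Res(f, -2 + I/3) = (-28/3 + 107*I/27)/(1 + I/3) = -649/90 + 191*I/30

Final answer: -649/90 + 191*I/30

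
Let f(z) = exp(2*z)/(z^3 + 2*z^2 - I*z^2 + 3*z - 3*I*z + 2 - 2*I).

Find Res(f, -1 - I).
Write f(z) = P(z)/Q(z) with P(z) = exp(2*z) and Q(z) = z^3 + 2*z^2 - I*z^2 + 3*z - 3*I*z + 2 - 2*I.
The denominator factors as Q(z) = (z + 1 + I)*(z + 1)*(z - 2*I), so z = -1 - I is a simple zero of Q and P is analytic there; z = -1 - I is therefore a simple pole and
  Res(f, z₀) = P(z₀)/Q'(z₀).

Q'(z) = 3*z^2 + 4*z - 2*I*z + 3 - 3*I, so Q'(-1 - I) = -3 + I.
P(-1 - I) = exp(-2 - 2*I).

Res(f, -1 - I) = (exp(-2 - 2*I))/(-3 + I) = (-3/10 - I/10)*exp(-2 - 2*I)

Final answer: (-3/10 - I/10)*exp(-2 - 2*I)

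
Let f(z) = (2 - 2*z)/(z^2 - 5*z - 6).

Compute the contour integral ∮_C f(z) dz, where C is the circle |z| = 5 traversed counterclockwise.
-8*I*pi/7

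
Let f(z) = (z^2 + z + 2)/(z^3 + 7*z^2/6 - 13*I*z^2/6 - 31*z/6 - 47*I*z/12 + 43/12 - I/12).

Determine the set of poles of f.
The singularities of f are the zeros of the denominator. Factoring,
  z^3 + 7*z^2/6 - 13*I*z^2/6 - 31*z/6 - 47*I*z/12 + 43/12 - I/12 = (z - 3/2 - 2*I)*(z - 1/3 + I/3)*(z + 3 - I/2)
so the candidates are z = 3/2 + 2*I, z = 1/3 - I/3, z = -3 + I/2.

Check the numerator P(z) = z^2 + z + 2 at each one:
  P(3/2 + 2*I) = 7/4 + 8*I ≠ 0, so z = 3/2 + 2*I is a (simple) pole.
  P(1/3 - I/3) = 7/3 - 5*I/9 ≠ 0, so z = 1/3 - I/3 is a (simple) pole.
  P(-3 + I/2) = 31/4 - 5*I/2 ≠ 0, so z = -3 + I/2 is a (simple) pole.

Poles of f: {-3 + I/2, 1/3 - I/3, 3/2 + 2*I}

Final answer: {-3 + I/2, 1/3 - I/3, 3/2 + 2*I}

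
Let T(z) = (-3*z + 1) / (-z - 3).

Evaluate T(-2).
-7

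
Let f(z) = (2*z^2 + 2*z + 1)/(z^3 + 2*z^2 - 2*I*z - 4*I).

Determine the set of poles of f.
{-2, -1 - I, 1 + I}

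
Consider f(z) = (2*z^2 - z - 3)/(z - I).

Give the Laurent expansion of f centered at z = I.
Put w = z - (I), i.e. z = w + I. The denominator is w, so it suffices to rewrite the numerator in powers of w.

P(z) = 2*z^2 - z - 3
P(w + I) = -5 - I + (-1 + 4*I)*w + 2*w^2

Dividing each term by w:
  f = (-5 - I)/w - 1 + 4*I + 2*w

Substituting back w = z - I:
  f(z) = (-5 - I)/(z - I) - 1 + 4*I + 2*(z - I)

The series is finite because the numerator is a polynomial; the negative powers form the principal part, and the coefficient of 1/(z - I) gives Res(f, I) = -5 - I.

Final answer: (-5 - I)/(z - I) - 1 + 4*I + 2*(z - I)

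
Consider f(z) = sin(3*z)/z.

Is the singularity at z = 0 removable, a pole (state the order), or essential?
removable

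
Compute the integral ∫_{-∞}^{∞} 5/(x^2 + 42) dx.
5*sqrt(42)*pi/42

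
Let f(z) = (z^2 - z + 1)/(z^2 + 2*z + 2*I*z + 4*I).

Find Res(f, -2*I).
-5/4 - I/4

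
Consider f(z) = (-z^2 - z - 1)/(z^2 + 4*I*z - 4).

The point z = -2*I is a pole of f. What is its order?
Factor the denominator:
  z^2 + 4*I*z - 4 = (z + 2*I)^2

The numerator P(z) = -z^2 - z - 1 has P(-2*I) = 3 + 2*I ≠ 0, so no factor of (z + 2*I) cancels.
Near z = -2*I we can therefore write f(z) = g(z)/(z + 2*I)^2 with g analytic at -2*I and g(-2*I) ≠ 0 (g is just the numerator).

Hence z = -2*I is a pole of order 2.

Final answer: 2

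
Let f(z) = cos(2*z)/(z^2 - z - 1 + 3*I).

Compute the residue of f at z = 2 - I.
Write f(z) = P(z)/Q(z) with P(z) = cos(2*z) and Q(z) = z^2 - z - 1 + 3*I.
The denominator factors as Q(z) = (z + 1 - I)*(z - 2 + I), so z = 2 - I is a simple zero of Q and P is analytic there; z = 2 - I is therefore a simple pole and
  Res(f, z₀) = P(z₀)/Q'(z₀).

Q'(z) = 2*z - 1, so Q'(2 - I) = 3 - 2*I.
P(2 - I) = cos(4 - 2*I).

Res(f, 2 - I) = (cos(4 - 2*I))/(3 - 2*I) = (3/13 + 2*I/13)*cos(4 - 2*I)

Final answer: (3/13 + 2*I/13)*cos(4 - 2*I)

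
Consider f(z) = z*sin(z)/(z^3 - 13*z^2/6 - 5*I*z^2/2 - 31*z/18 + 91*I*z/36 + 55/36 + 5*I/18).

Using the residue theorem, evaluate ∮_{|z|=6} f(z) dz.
By the residue theorem, ∮_C f(z) dz = 2πi · (sum of the residues of f at the poles inside |z| = 6).

The denominator factors as (z + 1/2 - 2*I/3)*(z - 2/3 - I/3)*(z - 2 - 3*I/2), so the singularities of f are simple poles at z = -1/2 + 2*I/3, z = 2/3 + I/3, z = 2 + 3*I/2.
  |-1/2 + 2*I/3|² = 25/36 < 36 = 6², so this pole is inside the contour.
  |2/3 + I/3|² = 5/9 < 36 = 6², so this pole is inside the contour.
  |2 + 3*I/2|² = 25/4 < 36 = 6², so this pole is inside the contour.

With P(z) = z*sin(z) and Q(z) = z^3 - 13*z^2/6 - 5*I*z^2/2 - 31*z/18 + 91*I*z/36 + 55/36 + 5*I/18, each pole is simple, so Res(f, z₀) = P(z₀)/Q'(z₀) with Q'(z) = 3*z^2 - 13*z/3 - 5*I*z - 31/18 + 91*I/36.
  Res(f, -1/2 + 2*I/3) = P(-1/2 + 2*I/3)/Q'(-1/2 + 2*I/3) = ((1/2 - 2*I/3)*sin(1/2 - 2*I/3))/(115/36 + 5*I/36) = (39/265 - 57*I/265)*sin(1/2 - 2*I/3)
  Res(f, 2/3 + I/3) = P(2/3 + I/3)/Q'(2/3 + I/3) = ((2/3 + I/3)*sin(2/3 + I/3))/(-35/18 - 11*I/12) = (-2076/5989 - 48*I/5989)*sin(2/3 + I/3)
  Res(f, 2 + 3*I/2) = P(2 + 3*I/2)/Q'(2 + 3*I/2) = ((2 + 3*I/2)*sin(2 + 3*I/2))/(85/36 + 145*I/36) = (279/565 - 117*I/565)*sin(2 + 3*I/2)

Sum of residues inside C: (279/565 - 117*I/565)*sin(2 + 3*I/2) + (39/265 - 57*I/265)*sin(1/2 - 2*I/3) + (-2076/5989 - 48*I/5989)*sin(2/3 + I/3)
∮_C f(z) dz = 2πi · ((279/565 - 117*I/565)*sin(2 + 3*I/2) + (39/265 - 57*I/265)*sin(1/2 - 2*I/3) + (-2076/5989 - 48*I/5989)*sin(2/3 + I/3)) = pi*(96/5989 - 4152*I/5989)*sin(2/3 + I/3) + pi*(114/265 + 78*I/265)*sin(1/2 - 2*I/3) + pi*(234/565 + 558*I/565)*sin(2 + 3*I/2)

Final answer: pi*(96/5989 - 4152*I/5989)*sin(2/3 + I/3) + pi*(114/265 + 78*I/265)*sin(1/2 - 2*I/3) + pi*(234/565 + 558*I/565)*sin(2 + 3*I/2)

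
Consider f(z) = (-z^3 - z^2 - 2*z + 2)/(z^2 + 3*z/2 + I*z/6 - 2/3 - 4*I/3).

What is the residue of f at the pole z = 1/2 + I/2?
39/274 - 105*I/137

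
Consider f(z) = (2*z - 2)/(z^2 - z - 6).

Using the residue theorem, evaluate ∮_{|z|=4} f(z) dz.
By the residue theorem, ∮_C f(z) dz = 2πi · (sum of the residues of f at the poles inside |z| = 4).

The denominator factors as (z + 2)*(z - 3), so the singularities of f are simple poles at z = -2, z = 3.
  |-2|² = 4 < 16 = 4², so this pole is inside the contour.
  |3|² = 9 < 16 = 4², so this pole is inside the contour.

With P(z) = 2*z - 2 and Q(z) = z^2 - z - 6, each pole is simple, so Res(f, z₀) = P(z₀)/Q'(z₀) with Q'(z) = 2*z - 1.
  Res(f, -2) = P(-2)/Q'(-2) = (-6)/(-5) = 6/5
  Res(f, 3) = P(3)/Q'(3) = (4)/(5) = 4/5

Sum of residues inside C: 2
∮_C f(z) dz = 2πi · (2) = 4*I*pi

Final answer: 4*I*pi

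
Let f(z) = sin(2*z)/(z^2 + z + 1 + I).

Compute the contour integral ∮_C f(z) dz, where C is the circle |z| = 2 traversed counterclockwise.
By the residue theorem, ∮_C f(z) dz = 2πi · (sum of the residues of f at the poles inside |z| = 2).

The denominator factors as (z + 1 - I)*(z + I), so the singularities of f are simple poles at z = -1 + I, z = -I.
  |-1 + I|² = 2 < 4 = 2², so this pole is inside the contour.
  |-I|² = 1 < 4 = 2², so this pole is inside the contour.

With P(z) = sin(2*z) and Q(z) = z^2 + z + 1 + I, each pole is simple, so Res(f, z₀) = P(z₀)/Q'(z₀) with Q'(z) = 2*z + 1.
  Res(f, -1 + I) = P(-1 + I)/Q'(-1 + I) = (-sin(2 - 2*I))/(-1 + 2*I) = (1/5 + 2*I/5)*sin(2 - 2*I)
  Res(f, -I) = P(-I)/Q'(-I) = (-I*sinh(2))/(1 - 2*I) = (2/5 - I/5)*sinh(2)

Sum of residues inside C: (2/5 - I/5)*sinh(2) + (1/5 + 2*I/5)*sin(2 - 2*I)
∮_C f(z) dz = 2πi · ((2/5 - I/5)*sinh(2) + (1/5 + 2*I/5)*sin(2 - 2*I)) = pi*(-4/5 + 2*I/5)*sin(2 - 2*I) + pi*(2/5 + 4*I/5)*sinh(2)

Final answer: pi*(-4/5 + 2*I/5)*sin(2 - 2*I) + pi*(2/5 + 4*I/5)*sinh(2)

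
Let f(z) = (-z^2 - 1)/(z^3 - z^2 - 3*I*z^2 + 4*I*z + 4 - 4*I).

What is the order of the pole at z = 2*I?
2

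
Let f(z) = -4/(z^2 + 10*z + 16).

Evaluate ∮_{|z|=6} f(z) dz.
By the residue theorem, ∮_C f(z) dz = 2πi · (sum of the residues of f at the poles inside |z| = 6).

The denominator factors as (z + 2)*(z + 8), so the singularities of f are simple poles at z = -2, z = -8.
  |-2|² = 4 < 36 = 6², so this pole is inside the contour.
  |-8|² = 64 > 36 = 6², so this pole is outside the contour.

With P(z) = -4 and Q(z) = z^2 + 10*z + 16, each pole is simple, so Res(f, z₀) = P(z₀)/Q'(z₀) with Q'(z) = 2*z + 10.
  Res(f, -2) = P(-2)/Q'(-2) = (-4)/(6) = -2/3

∮_C f(z) dz = 2πi · (-2/3) = -4*I*pi/3

Final answer: -4*I*pi/3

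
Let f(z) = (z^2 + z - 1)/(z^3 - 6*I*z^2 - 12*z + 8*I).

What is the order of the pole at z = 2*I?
3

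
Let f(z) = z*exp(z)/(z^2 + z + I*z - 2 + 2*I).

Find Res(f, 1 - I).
(2/5 - I/5)*exp(1 - I)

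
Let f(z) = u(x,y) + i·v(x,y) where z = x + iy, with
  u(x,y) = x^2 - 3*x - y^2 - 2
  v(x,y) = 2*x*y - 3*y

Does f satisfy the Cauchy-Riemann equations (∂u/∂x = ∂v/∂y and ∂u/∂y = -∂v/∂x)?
∂u/∂x = 2*x - 3
∂v/∂y = 2*x - 3
∂u/∂y = -2*y
∂v/∂x = 2*y
∂u/∂x = ∂v/∂y and ∂u/∂y = -∂v/∂x hold identically; f is analytic.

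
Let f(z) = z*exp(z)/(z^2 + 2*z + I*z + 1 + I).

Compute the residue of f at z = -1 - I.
Write f(z) = P(z)/Q(z) with P(z) = z*exp(z) and Q(z) = z^2 + 2*z + I*z + 1 + I.
The denominator factors as Q(z) = (z + 1)*(z + 1 + I), so z = -1 - I is a simple zero of Q and P is analytic there; z = -1 - I is therefore a simple pole and
  Res(f, z₀) = P(z₀)/Q'(z₀).

Q'(z) = 2*z + 2 + I, so Q'(-1 - I) = -I.
P(-1 - I) = (-1 - I)*exp(-1 - I).

Res(f, -1 - I) = ((-1 - I)*exp(-1 - I))/(-I) = (1 - I)*exp(-1 - I)

Final answer: (1 - I)*exp(-1 - I)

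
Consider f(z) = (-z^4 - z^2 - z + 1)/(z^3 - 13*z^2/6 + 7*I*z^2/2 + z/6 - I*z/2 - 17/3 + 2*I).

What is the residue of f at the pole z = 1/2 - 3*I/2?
Write f(z) = P(z)/Q(z) with P(z) = -z^4 - z^2 - z + 1 and Q(z) = z^3 - 13*z^2/6 + 7*I*z^2/2 + z/6 - I*z/2 - 17/3 + 2*I.
The denominator factors as Q(z) = (z + 1/3 - I)*(z - 1/2 + 3*I/2)*(z - 2 + 3*I), so z = 1/2 - 3*I/2 is a simple zero of Q and P is analytic there; z = 1/2 - 3*I/2 is therefore a simple pole and
  Res(f, z₀) = P(z₀)/Q'(z₀).

Q'(z) = 3*z^2 - 13*z/3 + 7*I*z + 1/6 - I/2, so Q'(1/2 - 3*I/2) = 5/2 + 5*I.
P(1/2 - 3*I/2) = 3/4 - 3*I.

Res(f, 1/2 - 3*I/2) = (3/4 - 3*I)/(5/2 + 5*I) = -21/50 - 9*I/25

Final answer: -21/50 - 9*I/25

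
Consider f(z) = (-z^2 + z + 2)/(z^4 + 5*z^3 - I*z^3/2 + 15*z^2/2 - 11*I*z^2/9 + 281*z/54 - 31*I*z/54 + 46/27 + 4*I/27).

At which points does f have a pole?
The singularities of f are the zeros of the denominator. Factoring,
  z^4 + 5*z^3 - I*z^3/2 + 15*z^2/2 - 11*I*z^2/9 + 281*z/54 - 31*I*z/54 + 46/27 + 4*I/27 = (z + 1/3 + I/2)*(z + 2/3 - 2*I/3)*(z + 1)*(z + 3 - I/3)
so the candidates are z = -1/3 - I/2, z = -2/3 + 2*I/3, z = -1, z = -3 + I/3.

Check the numerator P(z) = -z^2 + z + 2 at each one:
  P(-1/3 - I/2) = 65/36 - 5*I/6 ≠ 0, so z = -1/3 - I/2 is a (simple) pole.
  P(-2/3 + 2*I/3) = 4/3 + 14*I/9 ≠ 0, so z = -2/3 + 2*I/3 is a (simple) pole.
  P(-1) = 0, so the factor (z + 1) cancels and z = -1 is only a removable singularity, not a pole.
  P(-3 + I/3) = -89/9 + 7*I/3 ≠ 0, so z = -3 + I/3 is a (simple) pole.

Poles of f: {-3 + I/3, -2/3 + 2*I/3, -1/3 - I/2}

Final answer: {-3 + I/3, -2/3 + 2*I/3, -1/3 - I/2}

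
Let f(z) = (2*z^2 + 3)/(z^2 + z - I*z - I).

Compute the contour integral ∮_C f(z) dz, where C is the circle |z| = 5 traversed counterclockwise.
pi*(-4 - 4*I)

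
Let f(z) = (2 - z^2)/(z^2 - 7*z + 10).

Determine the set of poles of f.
The singularities of f are the zeros of the denominator. Factoring,
  z^2 - 7*z + 10 = (z - 5)*(z - 2)
so the candidates are z = 5, z = 2.

Check the numerator P(z) = 2 - z^2 at each one:
  P(5) = -23 ≠ 0, so z = 5 is a (simple) pole.
  P(2) = -2 ≠ 0, so z = 2 is a (simple) pole.

Poles of f: {2, 5}

Final answer: {2, 5}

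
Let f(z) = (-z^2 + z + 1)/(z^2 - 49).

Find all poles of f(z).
The singularities of f are the zeros of the denominator. Factoring,
  z^2 - 49 = (z + 7)*(z - 7)
so the candidates are z = -7, z = 7.

Check the numerator P(z) = -z^2 + z + 1 at each one:
  P(-7) = -55 ≠ 0, so z = -7 is a (simple) pole.
  P(7) = -41 ≠ 0, so z = 7 is a (simple) pole.

Poles of f: {-7, 7}

Final answer: {-7, 7}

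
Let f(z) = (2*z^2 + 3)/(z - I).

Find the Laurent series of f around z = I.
Put w = z - (I), i.e. z = w + I. The denominator is w, so it suffices to rewrite the numerator in powers of w.

P(z) = 2*z^2 + 3
P(w + I) = 1 + 4*I*w + 2*w^2

Dividing each term by w:
  f = 1/w + 4*I + 2*w

Substituting back w = z - I:
  f(z) = 1/(z - I) + 4*I + 2*(z - I)

The series is finite because the numerator is a polynomial; the negative powers form the principal part, and the coefficient of 1/(z - I) gives Res(f, I) = 1.

Final answer: 1/(z - I) + 4*I + 2*(z - I)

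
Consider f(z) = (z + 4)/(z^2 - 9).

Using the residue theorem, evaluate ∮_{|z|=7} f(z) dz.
2*I*pi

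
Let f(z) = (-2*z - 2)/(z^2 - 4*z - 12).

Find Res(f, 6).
Write f(z) = P(z)/Q(z) with P(z) = -2*z - 2 and Q(z) = z^2 - 4*z - 12.
The denominator factors as Q(z) = (z + 2)*(z - 6), so z = 6 is a simple zero of Q and P is analytic there; z = 6 is therefore a simple pole and
  Res(f, z₀) = P(z₀)/Q'(z₀).

Q'(z) = 2*z - 4, so Q'(6) = 8.
P(6) = -14.

Res(f, 6) = (-14)/(8) = -7/4

Final answer: -7/4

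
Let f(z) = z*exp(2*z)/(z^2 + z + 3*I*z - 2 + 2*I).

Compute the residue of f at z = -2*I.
Write f(z) = P(z)/Q(z) with P(z) = z*exp(2*z) and Q(z) = z^2 + z + 3*I*z - 2 + 2*I.
The denominator factors as Q(z) = (z + 1 + I)*(z + 2*I), so z = -2*I is a simple zero of Q and P is analytic there; z = -2*I is therefore a simple pole and
  Res(f, z₀) = P(z₀)/Q'(z₀).

Q'(z) = 2*z + 1 + 3*I, so Q'(-2*I) = 1 - I.
P(-2*I) = -2*I*exp(-4*I).

Res(f, -2*I) = (-2*I*exp(-4*I))/(1 - I) = (1 - I)*exp(-4*I)

Final answer: (1 - I)*exp(-4*I)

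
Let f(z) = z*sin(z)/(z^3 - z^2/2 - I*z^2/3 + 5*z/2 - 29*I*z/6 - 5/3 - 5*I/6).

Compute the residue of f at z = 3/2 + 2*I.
Write f(z) = P(z)/Q(z) with P(z) = z*sin(z) and Q(z) = z^3 - z^2/2 - I*z^2/3 + 5*z/2 - 29*I*z/6 - 5/3 - 5*I/6.
The denominator factors as Q(z) = (z - 3/2 - 2*I)*(z - I/3)*(z + 1 + 2*I), so z = 3/2 + 2*I is a simple zero of Q and P is analytic there; z = 3/2 + 2*I is therefore a simple pole and
  Res(f, z₀) = P(z₀)/Q'(z₀).

Q'(z) = 3*z^2 - z - 2*I*z/3 + 5/2 - 29*I/6, so Q'(3/2 + 2*I) = -35/12 + 61*I/6.
P(3/2 + 2*I) = (3/2 + 2*I)*sin(3/2 + 2*I).

Res(f, 3/2 + 2*I) = ((3/2 + 2*I)*sin(3/2 + 2*I))/(-35/12 + 61*I/6) = (2298/16109 - 3036*I/16109)*sin(3/2 + 2*I)

Final answer: (2298/16109 - 3036*I/16109)*sin(3/2 + 2*I)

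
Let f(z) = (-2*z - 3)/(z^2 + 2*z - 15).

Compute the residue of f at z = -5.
Write f(z) = P(z)/Q(z) with P(z) = -2*z - 3 and Q(z) = z^2 + 2*z - 15.
The denominator factors as Q(z) = (z + 5)*(z - 3), so z = -5 is a simple zero of Q and P is analytic there; z = -5 is therefore a simple pole and
  Res(f, z₀) = P(z₀)/Q'(z₀).

Q'(z) = 2*z + 2, so Q'(-5) = -8.
P(-5) = 7.

Res(f, -5) = (7)/(-8) = -7/8

Final answer: -7/8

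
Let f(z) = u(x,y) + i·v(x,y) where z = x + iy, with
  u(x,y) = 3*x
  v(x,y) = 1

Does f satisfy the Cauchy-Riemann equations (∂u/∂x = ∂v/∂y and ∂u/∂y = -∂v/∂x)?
∂u/∂x = 3
∂v/∂y = 0
∂u/∂y = 0
∂v/∂x = 0
∂u/∂x ≠ ∂v/∂y; the Cauchy-Riemann equations are not satisfied, so f is not analytic.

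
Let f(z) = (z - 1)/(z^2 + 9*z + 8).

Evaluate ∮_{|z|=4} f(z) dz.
By the residue theorem, ∮_C f(z) dz = 2πi · (sum of the residues of f at the poles inside |z| = 4).

The denominator factors as (z + 8)*(z + 1), so the singularities of f are simple poles at z = -8, z = -1.
  |-8|² = 64 > 16 = 4², so this pole is outside the contour.
  |-1|² = 1 < 16 = 4², so this pole is inside the contour.

With P(z) = z - 1 and Q(z) = z^2 + 9*z + 8, each pole is simple, so Res(f, z₀) = P(z₀)/Q'(z₀) with Q'(z) = 2*z + 9.
  Res(f, -1) = P(-1)/Q'(-1) = (-2)/(7) = -2/7

∮_C f(z) dz = 2πi · (-2/7) = -4*I*pi/7

Final answer: -4*I*pi/7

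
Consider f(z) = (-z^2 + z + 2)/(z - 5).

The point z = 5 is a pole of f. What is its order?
Factor the denominator:
  z - 5 = (z - 5)

The numerator P(z) = -z^2 + z + 2 has P(5) = -18 ≠ 0, so no factor of (z - 5) cancels.
Near z = 5 we can therefore write f(z) = g(z)/(z - 5) with g analytic at 5 and g(5) ≠ 0 (g is just the numerator).

Hence z = 5 is a pole of order 1.

Final answer: 1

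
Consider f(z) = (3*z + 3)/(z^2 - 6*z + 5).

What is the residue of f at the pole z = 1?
Write f(z) = P(z)/Q(z) with P(z) = 3*z + 3 and Q(z) = z^2 - 6*z + 5.
The denominator factors as Q(z) = (z - 1)*(z - 5), so z = 1 is a simple zero of Q and P is analytic there; z = 1 is therefore a simple pole and
  Res(f, z₀) = P(z₀)/Q'(z₀).

Q'(z) = 2*z - 6, so Q'(1) = -4.
P(1) = 6.

Res(f, 1) = (6)/(-4) = -3/2

Final answer: -3/2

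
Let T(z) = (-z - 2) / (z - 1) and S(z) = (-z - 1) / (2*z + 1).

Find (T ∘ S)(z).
(T ∘ S)(z) = T(S(z)) = ((-1)*S(z) + (-2))/((1)*S(z) + (-1)). Multiply numerator and denominator by 2*z + 1:
  numerator:   (-1)*(-z - 1) + (-2)*(2*z + 1) = -3*z - 1
  denominator: (1)*(-z - 1) + (-1)*(2*z + 1) = -3*z - 2
(T ∘ S)(z) = (-3*z - 1)/(-3*z - 2) = (3*z + 1)/(3*z + 2)

Final answer: (3*z + 1)/(3*z + 2)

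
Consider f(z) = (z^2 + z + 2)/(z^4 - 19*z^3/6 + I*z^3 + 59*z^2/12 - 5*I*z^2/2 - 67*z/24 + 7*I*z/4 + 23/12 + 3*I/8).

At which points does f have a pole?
{I/2, 2/3 - I, 1 - 3*I/2, 3/2 + I}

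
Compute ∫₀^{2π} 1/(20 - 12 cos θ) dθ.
Call the integral J. The integrand is 2π-periodic and we integrate over a full period, so shifting θ does not change the value (θ → θ + π flips the sign of the trig term). Hence
  J = ∫₀^{2π} dθ/(20 + 12 cos θ).
Put z = e^{iθ}: then cos θ = (z + 1/z)/2, dθ = dz/(iz), and z runs once counterclockwise around |z| = 1:
  J = ∮_{|z|=1} 1/(20 + 12*(z + 1/z)/2) · dz/(iz) = (2/i) ∮_{|z|=1} dz/(12*z^2 + 40*z + 12).
The roots of 12*z^2 + 40*z + 12 are z = (-20 ± sqrt(20^2 - 12^2))/12, with sqrt(256) = 16; their product is 1, so only z₊ = -1/3 lies inside the unit circle (z₋ = -3 lies outside).
z₊ is a simple zero of q(z) = 12*z^2 + 40*z + 12, so Res(1/q, z₊) = 1/q'(z₊) with q'(z) = 24*z + 40; and q'(z₊) = 12*(z₊ - z₋) = 32.
Therefore J = (2/i) · 2πi · 1/(32) = 2*pi/(16) = pi/8

Final answer: pi/8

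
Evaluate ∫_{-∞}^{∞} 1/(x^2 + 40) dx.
sqrt(10)*pi/20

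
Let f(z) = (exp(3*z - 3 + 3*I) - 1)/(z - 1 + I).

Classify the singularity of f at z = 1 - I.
Let u = z - 1 + I. The exponent is 3*z - 3 + 3*I = 3u, so
  f = (e^(3u) - 1)/u = ((3u) + (3u)^2/2 + (3u)^3/6 + ...)/u = 3 + (9/2)*u + (9/2)*u^2 + ...
The Laurent expansion about u = 0 has no negative powers; equivalently lim_{z→1 - I} f(z) = 3 exists and is finite.
So the singularity is removable.

Final answer: removable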